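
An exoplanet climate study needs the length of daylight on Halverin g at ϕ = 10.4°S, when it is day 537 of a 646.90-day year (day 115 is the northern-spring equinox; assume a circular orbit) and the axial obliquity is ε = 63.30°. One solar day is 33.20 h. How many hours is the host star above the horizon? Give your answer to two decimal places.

Solar longitude: L_s = 360° × (537 − 115)/646.90 = 234.843°.
sin δ = sin 63.30° × sin 234.843° = -0.73040, so δ = -46.920°.
cos h₀ = −tan ϕ · tan δ = −tan(-10.4°) × tan(-46.920°) = -0.1963, so h₀ = 1.7683 rad = 101.32°.
Daylight = 2h₀/(2π) × 33.20 h = (1.7683/π) × 33.20 = 18.69 h.

18.69 h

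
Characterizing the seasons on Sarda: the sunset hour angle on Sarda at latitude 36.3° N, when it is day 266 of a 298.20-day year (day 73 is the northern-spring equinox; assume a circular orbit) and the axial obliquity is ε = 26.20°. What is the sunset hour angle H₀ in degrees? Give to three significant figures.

Solar longitude: λ_s = 360° × (266 − 73)/298.20 = 232.998°.
sin δ = sin 26.20° × sin 232.998° = -0.35259, so δ = -20.646°.
cos H₀ = −tan φ · tan δ = −tan(+36.3°) × tan(-20.646°) = 0.2768, so H₀ = 1.2904 rad = 73.93°.

H₀ = 73.9°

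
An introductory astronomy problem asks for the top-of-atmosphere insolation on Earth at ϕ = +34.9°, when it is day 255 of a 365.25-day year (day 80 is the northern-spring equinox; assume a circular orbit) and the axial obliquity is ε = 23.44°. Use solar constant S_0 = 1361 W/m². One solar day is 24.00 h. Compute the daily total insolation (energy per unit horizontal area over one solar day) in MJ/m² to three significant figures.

Solar longitude: L_s = 360° × (255 − 80)/365.25 = 172.485°.
sin δ = sin 23.44° × sin 172.485° = 0.05203, so δ = +2.982°.
cos h₀ = −tan(+34.9°) tan(+2.982°) = -0.0363, h₀ = 1.6071 rad.
Bracket: h₀ sin ϕ sin δ + cos ϕ cos δ sin h₀ = 1.6071×0.57215×0.05203 + 0.82015×0.99865×0.99934 = 0.047842 + 0.818502 = 0.866344.
Q̄ = (S_0/π) × [bracket] = (1361/π) × 0.866344 = 375.32 W/m².
Daily total = Q̄ × 24.00 h × 3600 s/h = 375.32 × 24.00 × 3600 / 10⁶ = 32.43 MJ/m².

32.4 MJ/m²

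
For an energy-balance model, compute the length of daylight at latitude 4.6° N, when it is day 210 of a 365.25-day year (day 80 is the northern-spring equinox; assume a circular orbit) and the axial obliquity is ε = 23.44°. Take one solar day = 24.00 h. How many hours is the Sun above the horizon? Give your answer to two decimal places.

Solar longitude: L_s = 360° × (210 − 80)/365.25 = 128.131°.
sin δ = sin 23.44° × sin 128.131° = 0.31290, so δ = +18.234°.
cos h₀ = −tan ϕ · tan δ = −tan(+4.6°) × tan(+18.234°) = -0.0265, so h₀ = 1.5973 rad = 91.52°.
Daylight = 2h₀/(2π) × 24.00 h = (1.5973/π) × 24.00 = 12.20 h.

12.20 h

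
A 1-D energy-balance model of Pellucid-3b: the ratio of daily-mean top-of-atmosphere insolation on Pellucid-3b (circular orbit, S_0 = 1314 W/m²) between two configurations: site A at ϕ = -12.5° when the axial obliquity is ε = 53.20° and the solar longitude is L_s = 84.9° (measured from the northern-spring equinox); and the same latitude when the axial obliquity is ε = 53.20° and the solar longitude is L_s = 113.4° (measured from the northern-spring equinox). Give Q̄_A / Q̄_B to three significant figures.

— Configuration A (ϕ=-12.5°):
Solar declination: sin δ = sin ε · sin L_s = sin 53.20° × sin 84.9° = 0.79756, so δ = +52.898°.
cos h₀ = −tan(-12.5°) tan(+52.898°) = 0.2931, h₀ = 1.2733 rad.
Bracket: h₀ sin ϕ sin δ + cos ϕ cos δ sin h₀ = 1.2733×-0.21644×0.79756 + 0.97630×0.60324×0.95608 = -0.219802 + 0.563077 = 0.343275.
Q̄ = (S_0/π) × [bracket] = (1314/π) × 0.343275 = 143.58 W/m².
— Configuration B (ϕ=-12.5°):
Solar declination: sin δ = sin ε · sin L_s = sin 53.20° × sin 113.4° = 0.73487, so δ = +47.297°.
cos h₀ = −tan(-12.5°) tan(+47.297°) = 0.2402, h₀ = 1.3282 rad.
Bracket: h₀ sin ϕ sin δ + cos ϕ cos δ sin h₀ = 1.3282×-0.21644×0.73487 + 0.97630×0.67820×0.97072 = -0.211257 + 0.642740 = 0.431483.
Q̄ = (S_0/π) × [bracket] = (1314/π) × 0.431483 = 180.47 W/m².
Ratio Q̄_A / Q̄_B = 143.58 / 180.47 = 0.7956.

Q̄_A / Q̄_B ≈ 0.796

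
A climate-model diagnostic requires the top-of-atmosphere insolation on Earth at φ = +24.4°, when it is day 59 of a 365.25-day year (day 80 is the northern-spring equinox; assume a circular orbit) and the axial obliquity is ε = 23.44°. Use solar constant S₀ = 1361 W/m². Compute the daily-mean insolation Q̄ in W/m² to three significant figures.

Q̄ ≈ 352 W/m²

Solar longitude: λ_s = 360° × (59 − 80)/365.25 = -20.698°, i.e. -20.698° + 360° = 339.302°.
sin δ = sin 23.44° × sin 339.302° = -0.14060, so δ = -8.082°.
cos H₀ = −tan(+24.4°) tan(-8.082°) = 0.0644, H₀ = 1.5063 rad.
Bracket: H₀ sin φ sin δ + cos φ cos δ sin H₀ = 1.5063×0.41310×-0.14060 + 0.91068×0.99007×0.99792 = -0.087489 + 0.899762 = 0.812273.
Q̄ = (S₀/π) × [bracket] = (1361/π) × 0.812273 = 351.9 W/m².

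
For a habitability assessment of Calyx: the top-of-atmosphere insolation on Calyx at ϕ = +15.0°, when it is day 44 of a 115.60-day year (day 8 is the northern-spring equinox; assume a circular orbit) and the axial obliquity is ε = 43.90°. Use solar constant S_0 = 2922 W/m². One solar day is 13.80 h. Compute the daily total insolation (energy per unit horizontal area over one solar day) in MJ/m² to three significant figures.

47.1 MJ/m²

Solar longitude: L_s = 360° × (44 − 8)/115.60 = 112.111°.
sin δ = sin 43.90° × sin 112.111° = 0.64241, so δ = +39.972°.
cos h₀ = −tan(+15.0°) tan(+39.972°) = -0.2246, h₀ = 1.7973 rad.
Bracket: h₀ sin ϕ sin δ + cos ϕ cos δ sin h₀ = 1.7973×0.25882×0.64241 + 0.96593×0.76636×0.97445 = 0.298834 + 0.721337 = 1.020171.
Q̄ = (S_0/π) × [bracket] = (2922/π) × 1.020171 = 948.86 W/m².
Daily total = Q̄ × 13.80 h × 3600 s/h = 948.86 × 13.80 × 3600 / 10⁶ = 47.14 MJ/m².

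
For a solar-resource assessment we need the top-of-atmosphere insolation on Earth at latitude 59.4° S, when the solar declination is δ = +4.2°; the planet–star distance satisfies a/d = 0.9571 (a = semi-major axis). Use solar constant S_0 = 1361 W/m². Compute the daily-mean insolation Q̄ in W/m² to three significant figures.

cos h₀ = −tan(-59.4°) tan(+4.200°) = 0.1242, h₀ = 1.4463 rad.
Bracket: h₀ sin ϕ sin δ + cos ϕ cos δ sin h₀ = 1.4463×-0.86074×0.07324 + 0.50904×0.99731×0.99226 = -0.091176 + 0.503741 = 0.412565.
Inverse-square distance factor (a/d)² = 0.9571² = 0.916040.
Q̄ = (S_0/π) × 0.916040 × [bracket] = (1361/π) × 0.916040 × 0.412565 = 163.7 W/m².

Q̄ ≈ 164 W/m²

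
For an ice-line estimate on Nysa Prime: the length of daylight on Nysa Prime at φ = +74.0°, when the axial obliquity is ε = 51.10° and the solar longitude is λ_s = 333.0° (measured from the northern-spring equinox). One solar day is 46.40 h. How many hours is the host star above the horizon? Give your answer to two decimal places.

0.00 h

Solar declination: sin δ = sin ε · sin λ_s = sin 51.10° × sin 333.0° = -0.35331, so δ = -20.690°.
cos H₀ = −tan φ · tan δ = 1.3171 ≥ 1, so the host star never rises (polar night) and H₀ = 0.
Daylight = 2H₀/(2π) × 46.40 h = (0.0000/π) × 46.40 = 0.00 h.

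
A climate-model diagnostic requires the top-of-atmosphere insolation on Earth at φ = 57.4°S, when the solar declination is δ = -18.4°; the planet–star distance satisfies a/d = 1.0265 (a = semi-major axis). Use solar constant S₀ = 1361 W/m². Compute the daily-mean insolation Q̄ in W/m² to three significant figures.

Q̄ ≈ 456 W/m²

cos H₀ = −tan(-57.4°) tan(-18.400°) = -0.5202, H₀ = 2.1178 rad.
Bracket: H₀ sin φ sin δ + cos φ cos δ sin H₀ = 2.1178×-0.84245×-0.31565 + 0.53877×0.94888×0.85407 = 0.563164 + 0.436625 = 0.999789.
Inverse-square distance factor (a/d)² = 1.0265² = 1.053702.
Q̄ = (S₀/π) × 1.053702 × [bracket] = (1361/π) × 1.053702 × 0.999789 = 456.4 W/m².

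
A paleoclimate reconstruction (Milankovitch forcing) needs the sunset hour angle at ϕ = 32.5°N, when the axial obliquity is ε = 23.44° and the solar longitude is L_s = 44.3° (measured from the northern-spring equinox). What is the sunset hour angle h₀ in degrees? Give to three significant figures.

Solar declination: sin δ = sin ε · sin L_s = sin 23.44° × sin 44.3° = 0.27782, so δ = +16.130°.
cos h₀ = −tan ϕ · tan δ = −tan(+32.5°) × tan(+16.130°) = -0.1842, so h₀ = 1.7561 rad = 100.62°.

h₀ = 101°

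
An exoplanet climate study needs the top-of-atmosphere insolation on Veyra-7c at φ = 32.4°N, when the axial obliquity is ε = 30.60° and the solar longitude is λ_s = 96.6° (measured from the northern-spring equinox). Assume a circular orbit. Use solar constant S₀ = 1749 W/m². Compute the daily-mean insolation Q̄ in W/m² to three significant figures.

Solar declination: sin δ = sin ε · sin λ_s = sin 30.60° × sin 96.6° = 0.50567, so δ = +30.376°.
cos H₀ = −tan(+32.4°) tan(+30.376°) = -0.3720, H₀ = 1.9519 rad.
Bracket: H₀ sin φ sin δ + cos φ cos δ sin H₀ = 1.9519×0.53583×0.50567 + 0.84433×0.86273×0.92825 = 0.528873 + 0.676164 = 1.205037.
Q̄ = (S₀/π) × [bracket] = (1749/π) × 1.205037 = 670.9 W/m².

Q̄ ≈ 671 W/m²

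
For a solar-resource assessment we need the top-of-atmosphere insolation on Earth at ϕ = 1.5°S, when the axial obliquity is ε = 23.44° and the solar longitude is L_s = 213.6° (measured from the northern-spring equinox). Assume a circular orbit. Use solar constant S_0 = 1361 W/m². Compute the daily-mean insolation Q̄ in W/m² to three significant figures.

Q̄ ≈ 426 W/m²

Solar declination: sin δ = sin ε · sin L_s = sin 23.44° × sin 213.6° = -0.22013, so δ = -12.717°.
cos h₀ = −tan(-1.5°) tan(-12.717°) = -0.0059, h₀ = 1.5767 rad.
Bracket: h₀ sin ϕ sin δ + cos ϕ cos δ sin h₀ = 1.5767×-0.02618×-0.22013 + 0.99966×0.97547×0.99998 = 0.009087 + 0.975119 = 0.984206.
Q̄ = (S_0/π) × [bracket] = (1361/π) × 0.984206 = 426.4 W/m².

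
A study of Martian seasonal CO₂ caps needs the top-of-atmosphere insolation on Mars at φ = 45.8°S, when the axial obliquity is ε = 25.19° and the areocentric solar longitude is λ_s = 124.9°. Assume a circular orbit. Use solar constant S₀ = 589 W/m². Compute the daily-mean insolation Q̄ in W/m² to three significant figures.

sin δ = sin 25.19° × sin 124.9° = 0.34907, so δ = +20.431°.
cos H₀ = −tan(-45.8°) tan(+20.431°) = 0.3831, H₀ = 1.1777 rad.
Bracket: H₀ sin φ sin δ + cos φ cos δ sin H₀ = 1.1777×-0.71691×0.34907 + 0.69717×0.93710×0.92372 = -0.294722 + 0.603483 = 0.308761.
Q̄ = (S₀/π) × [bracket] = (589/π) × 0.308761 = 57.89 W/m².

Q̄ ≈ 57.9 W/m²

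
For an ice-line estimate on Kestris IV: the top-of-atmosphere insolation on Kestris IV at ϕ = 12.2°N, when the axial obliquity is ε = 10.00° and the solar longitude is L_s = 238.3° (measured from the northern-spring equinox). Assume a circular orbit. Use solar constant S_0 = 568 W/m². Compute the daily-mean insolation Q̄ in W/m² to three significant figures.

Q̄ ≈ 166 W/m²

Solar declination: sin δ = sin ε · sin L_s = sin 10.00° × sin 238.3° = -0.14774, so δ = -8.496°.
cos h₀ = −tan(+12.2°) tan(-8.496°) = 0.0323, h₀ = 1.5385 rad.
Bracket: h₀ sin ϕ sin δ + cos ϕ cos δ sin h₀ = 1.5385×0.21132×-0.14774 + 0.97742×0.98903×0.99948 = -0.048033 + 0.966195 = 0.918162.
Q̄ = (S_0/π) × [bracket] = (568/π) × 0.918162 = 166.0 W/m².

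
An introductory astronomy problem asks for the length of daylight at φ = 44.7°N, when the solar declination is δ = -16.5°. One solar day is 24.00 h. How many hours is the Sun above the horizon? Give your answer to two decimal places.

cos H₀ = −tan φ · tan δ = −tan(+44.7°) × tan(-16.500°) = 0.2931, so H₀ = 1.2733 rad = 72.95°.
Daylight = 2H₀/(2π) × 24.00 h = (1.2733/π) × 24.00 = 9.73 h.

9.73 h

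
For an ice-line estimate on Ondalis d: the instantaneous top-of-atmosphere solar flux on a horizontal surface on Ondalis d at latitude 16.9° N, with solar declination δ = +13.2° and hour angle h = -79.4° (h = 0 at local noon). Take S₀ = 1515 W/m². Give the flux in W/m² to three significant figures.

360 W/m²

cos θ_z = sin φ sin δ + cos φ cos δ cos h = 0.066382 + 0.171357 = 0.237739.
Flux = S₀ · cos θ_z = 1515 × 0.237739 = 360.2 W/m².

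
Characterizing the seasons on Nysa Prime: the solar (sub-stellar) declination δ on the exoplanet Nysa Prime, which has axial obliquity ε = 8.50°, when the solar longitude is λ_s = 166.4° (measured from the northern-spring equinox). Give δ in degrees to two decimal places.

sin δ = sin ε · sin λ_s = sin 8.50° × sin 166.4° = 0.034756.
δ = arcsin(0.034756) = +1.99°.

δ = +1.99°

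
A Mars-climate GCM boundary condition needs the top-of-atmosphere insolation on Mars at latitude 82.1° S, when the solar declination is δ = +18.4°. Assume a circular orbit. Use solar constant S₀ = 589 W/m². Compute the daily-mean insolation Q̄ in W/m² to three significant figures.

Q̄ ≈ 0.00 W/m²

cos H₀ = −tan(-82.1°) tan(+18.400°) = 2.3973 ≥ 1 ⇒ polar night, H₀ = 0 and Q̄ = 0.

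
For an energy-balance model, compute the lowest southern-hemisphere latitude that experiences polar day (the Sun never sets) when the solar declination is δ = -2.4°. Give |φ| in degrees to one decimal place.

Polar day requires cos H₀ = −tan φ tan δ ≤ −1, i.e. tan φ tan δ ≥ 1.
The boundary is |tan φ| · |tan δ| = 1, so |φ| = 90° − |δ| = 90° − 2.4° = 87.6° in the southern hemisphere.

|φ| = 87.6°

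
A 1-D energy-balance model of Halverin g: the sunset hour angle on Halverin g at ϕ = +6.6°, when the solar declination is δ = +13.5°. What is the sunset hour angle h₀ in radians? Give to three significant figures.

h₀ = 1.60 rad

cos h₀ = −tan ϕ · tan δ = −tan(+6.6°) × tan(+13.500°) = -0.0278, so h₀ = 1.5986 rad = 91.59°.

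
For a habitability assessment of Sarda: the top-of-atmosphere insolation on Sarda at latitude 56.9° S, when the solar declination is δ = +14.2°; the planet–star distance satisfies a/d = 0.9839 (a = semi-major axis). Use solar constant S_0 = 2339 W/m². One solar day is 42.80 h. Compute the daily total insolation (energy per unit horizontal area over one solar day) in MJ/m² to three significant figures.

27.4 MJ/m²

cos h₀ = −tan(-56.9°) tan(+14.200°) = 0.3882, h₀ = 1.1722 rad.
Bracket: h₀ sin ϕ sin δ + cos ϕ cos δ sin h₀ = 1.1722×-0.83772×0.24531 + 0.54610×0.96945×0.92159 = -0.240888 + 0.487905 = 0.247017.
Inverse-square distance factor (a/d)² = 0.9839² = 0.968059.
Q̄ = (S_0/π) × 0.968059 × [bracket] = (2339/π) × 0.968059 × 0.247017 = 178.04 W/m².
Daily total = Q̄ × 42.80 h × 3600 s/h = 178.04 × 42.80 × 3600 / 10⁶ = 27.43 MJ/m².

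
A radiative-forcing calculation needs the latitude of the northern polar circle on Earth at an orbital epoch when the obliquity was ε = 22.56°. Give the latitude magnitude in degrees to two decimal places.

67.44°

The polar circle is the lowest latitude that experiences at least one full rotation of continuous daylight at the northern-summer solstice; it lies at |φ| = 90° − ε = 90° − 22.56° = 67.44°.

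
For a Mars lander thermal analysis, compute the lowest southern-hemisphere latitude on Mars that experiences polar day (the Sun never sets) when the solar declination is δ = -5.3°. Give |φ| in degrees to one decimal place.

Polar day requires cos H₀ = −tan φ tan δ ≤ −1, i.e. tan φ tan δ ≥ 1.
The boundary is |tan φ| · |tan δ| = 1, so |φ| = 90° − |δ| = 90° − 5.3° = 84.7° in the southern hemisphere.

|φ| = 84.7°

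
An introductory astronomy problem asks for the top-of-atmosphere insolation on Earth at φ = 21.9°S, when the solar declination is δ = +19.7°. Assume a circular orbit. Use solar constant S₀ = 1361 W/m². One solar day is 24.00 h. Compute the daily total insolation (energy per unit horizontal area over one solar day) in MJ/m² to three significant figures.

cos H₀ = −tan(-21.9°) tan(+19.700°) = 0.1439, H₀ = 1.4264 rad.
Bracket: H₀ sin φ sin δ + cos φ cos δ sin H₀ = 1.4264×-0.37299×0.33710 + 0.92784×0.94147×0.98959 = -0.179348 + 0.864440 = 0.685092.
Q̄ = (S₀/π) × [bracket] = (1361/π) × 0.685092 = 296.80 W/m².
Daily total = Q̄ × 24.00 h × 3600 s/h = 296.80 × 24.00 × 3600 / 10⁶ = 25.64 MJ/m².

25.6 MJ/m²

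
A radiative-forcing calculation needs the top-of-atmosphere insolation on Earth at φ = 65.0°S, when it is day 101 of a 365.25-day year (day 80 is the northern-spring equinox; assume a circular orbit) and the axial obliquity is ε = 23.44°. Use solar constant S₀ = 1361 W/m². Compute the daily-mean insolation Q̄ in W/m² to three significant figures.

Q̄ ≈ 103 W/m²

Solar longitude: λ_s = 360° × (101 − 80)/365.25 = 20.698°.
sin δ = sin 23.44° × sin 20.698° = 0.14060, so δ = +8.082°.
cos H₀ = −tan(-65.0°) tan(+8.082°) = 0.3045, H₀ = 1.2613 rad.
Bracket: H₀ sin φ sin δ + cos φ cos δ sin H₀ = 1.2613×-0.90631×0.14060 + 0.42262×0.99007×0.95250 = -0.160724 + 0.398548 = 0.237824.
Q̄ = (S₀/π) × [bracket] = (1361/π) × 0.237824 = 103.0 W/m².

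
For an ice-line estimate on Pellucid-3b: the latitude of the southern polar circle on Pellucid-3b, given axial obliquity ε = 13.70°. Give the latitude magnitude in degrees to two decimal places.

The polar circle is the lowest latitude that experiences at least one full rotation of continuous darkness at the northern-summer solstice; it lies at |ϕ| = 90° − ε = 90° − 13.70° = 76.30°.

76.30°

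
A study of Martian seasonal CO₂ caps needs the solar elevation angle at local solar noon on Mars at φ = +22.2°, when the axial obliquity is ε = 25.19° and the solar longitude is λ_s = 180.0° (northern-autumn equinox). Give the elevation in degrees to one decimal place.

Solar declination: sin δ = sin ε · sin λ_s = sin 25.19° × sin 180.0° = 0.00000, so δ = +0.000°.
At local noon the hour angle is zero, so the zenith angle equals |φ − δ| = |+22.2° − (+0.000°)| = 22.200°.
Elevation = 90° − 22.200° = 67.8°.

67.8°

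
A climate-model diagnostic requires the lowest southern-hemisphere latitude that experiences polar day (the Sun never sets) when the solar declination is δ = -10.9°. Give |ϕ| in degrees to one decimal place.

Polar day requires cos h₀ = −tan ϕ tan δ ≤ −1, i.e. tan ϕ tan δ ≥ 1.
The boundary is |tan ϕ| · |tan δ| = 1, so |ϕ| = 90° − |δ| = 90° − 10.9° = 79.1° in the southern hemisphere.

|ϕ| = 79.1°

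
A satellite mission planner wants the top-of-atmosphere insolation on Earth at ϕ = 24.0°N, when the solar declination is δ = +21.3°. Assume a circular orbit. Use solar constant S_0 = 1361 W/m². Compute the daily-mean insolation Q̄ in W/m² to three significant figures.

cos h₀ = −tan(+24.0°) tan(+21.300°) = -0.1736, h₀ = 1.7453 rad.
Bracket: h₀ sin ϕ sin δ + cos ϕ cos δ sin h₀ = 1.7453×0.40674×0.36325 + 0.91355×0.93169×0.98482 = 0.257865 + 0.838225 = 1.096090.
Q̄ = (S_0/π) × [bracket] = (1361/π) × 1.096090 = 474.8 W/m².

Q̄ ≈ 475 W/m²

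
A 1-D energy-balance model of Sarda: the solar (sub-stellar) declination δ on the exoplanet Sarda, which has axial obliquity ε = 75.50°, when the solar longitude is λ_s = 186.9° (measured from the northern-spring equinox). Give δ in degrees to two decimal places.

sin δ = sin ε · sin λ_s = sin 75.50° × sin 186.9° = -0.116310.
δ = arcsin(-0.116310) = -6.68°.

δ = -6.68°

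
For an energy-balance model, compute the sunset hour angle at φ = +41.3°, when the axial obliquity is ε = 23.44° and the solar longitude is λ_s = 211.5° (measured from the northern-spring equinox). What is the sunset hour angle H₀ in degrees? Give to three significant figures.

H₀ = 79.2°

Solar declination: sin δ = sin ε · sin λ_s = sin 23.44° × sin 211.5° = -0.20784, so δ = -11.996°.
cos H₀ = −tan φ · tan δ = −tan(+41.3°) × tan(-11.996°) = 0.1867, so H₀ = 1.3830 rad = 79.24°.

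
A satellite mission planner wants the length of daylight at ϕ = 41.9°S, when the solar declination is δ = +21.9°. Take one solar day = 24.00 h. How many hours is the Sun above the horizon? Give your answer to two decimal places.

9.18 h

cos h₀ = −tan ϕ · tan δ = −tan(-41.9°) × tan(+21.900°) = 0.3607, so h₀ = 1.2018 rad = 68.86°.
Daylight = 2h₀/(2π) × 24.00 h = (1.2018/π) × 24.00 = 9.18 h.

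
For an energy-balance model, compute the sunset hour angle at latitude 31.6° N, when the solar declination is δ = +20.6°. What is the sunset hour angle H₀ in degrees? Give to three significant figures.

H₀ = 103°

cos H₀ = −tan φ · tan δ = −tan(+31.6°) × tan(+20.600°) = -0.2312, so H₀ = 1.8041 rad = 103.37°.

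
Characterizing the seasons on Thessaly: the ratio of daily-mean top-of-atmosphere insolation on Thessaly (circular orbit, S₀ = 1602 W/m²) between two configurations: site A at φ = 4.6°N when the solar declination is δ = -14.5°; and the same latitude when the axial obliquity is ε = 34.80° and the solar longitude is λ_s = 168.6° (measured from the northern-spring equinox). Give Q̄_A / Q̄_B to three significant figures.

Q̄_A / Q̄_B ≈ 0.929

— Configuration A (φ=+4.6°):
cos H₀ = −tan(+4.6°) tan(-14.500°) = 0.0208, H₀ = 1.5500 rad.
Bracket: H₀ sin φ sin δ + cos φ cos δ sin H₀ = 1.5500×0.08020×-0.25038 + 0.99678×0.96815×0.99978 = -0.031125 + 0.964820 = 0.933695.
Q̄ = (S₀/π) × [bracket] = (1602/π) × 0.933695 = 476.12 W/m².
— Configuration B (φ=+4.6°):
Solar declination: sin δ = sin ε · sin λ_s = sin 34.80° × sin 168.6° = 0.11281, so δ = +6.477°.
cos H₀ = −tan(+4.6°) tan(+6.477°) = -0.0091, H₀ = 1.5799 rad.
Bracket: H₀ sin φ sin δ + cos φ cos δ sin H₀ = 1.5799×0.08020×0.11281 + 0.99678×0.99362×0.99996 = 0.014294 + 0.990381 = 1.004675.
Q̄ = (S₀/π) × [bracket] = (1602/π) × 1.004675 = 512.32 W/m².
Ratio Q̄_A / Q̄_B = 476.12 / 512.32 = 0.9293.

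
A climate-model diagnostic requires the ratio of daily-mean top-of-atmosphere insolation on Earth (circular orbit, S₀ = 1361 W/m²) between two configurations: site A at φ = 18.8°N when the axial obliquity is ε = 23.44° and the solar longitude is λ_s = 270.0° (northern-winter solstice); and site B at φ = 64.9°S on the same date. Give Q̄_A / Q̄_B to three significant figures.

— Configuration A (φ=+18.8°):
Solar declination: sin δ = sin ε · sin λ_s = sin 23.44° × sin 270.0° = -0.39779, so δ = -23.440°.
cos H₀ = −tan(+18.8°) tan(-23.440°) = 0.1476, H₀ = 1.4227 rad.
Bracket: H₀ sin φ sin δ + cos φ cos δ sin H₀ = 1.4227×0.32227×-0.39779 + 0.94665×0.91748×0.98905 = -0.182384 + 0.859022 = 0.676638.
Q̄ = (S₀/π) × [bracket] = (1361/π) × 0.676638 = 293.13 W/m².
— Configuration B (φ=-64.9°):
cos H₀ = −tan(-64.9°) tan(-23.440°) = -0.9256, H₀ = 2.7533 rad.
Bracket: H₀ sin φ sin δ + cos φ cos δ sin H₀ = 2.7533×-0.90557×-0.39779 + 0.42420×0.91748×0.37858 = 0.991812 + 0.147341 = 1.139153.
Q̄ = (S₀/π) × [bracket] = (1361/π) × 1.139153 = 493.50 W/m².
Ratio Q̄_A / Q̄_B = 293.13 / 493.50 = 0.5940.

Q̄_A / Q̄_B ≈ 0.594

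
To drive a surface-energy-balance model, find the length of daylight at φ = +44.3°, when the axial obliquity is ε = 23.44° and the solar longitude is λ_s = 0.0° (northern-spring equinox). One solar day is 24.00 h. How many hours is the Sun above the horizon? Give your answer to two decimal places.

Solar declination: sin δ = sin ε · sin λ_s = sin 23.44° × sin 0.0° = 0.00000, so δ = +0.000°.
cos H₀ = −tan φ · tan δ = −tan(+44.3°) × tan(+0.000°) = -0.0000, so H₀ = 1.5708 rad = 90.00°.
Daylight = 2H₀/(2π) × 24.00 h = (1.5708/π) × 24.00 = 12.00 h.

12.00 h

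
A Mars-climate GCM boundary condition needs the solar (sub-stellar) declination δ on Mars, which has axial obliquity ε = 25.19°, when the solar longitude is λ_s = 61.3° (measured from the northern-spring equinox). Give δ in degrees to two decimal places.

δ = +21.92°

sin δ = sin ε · sin λ_s = sin 25.19° × sin 61.3° = 0.373332.
δ = arcsin(0.373332) = +21.92°.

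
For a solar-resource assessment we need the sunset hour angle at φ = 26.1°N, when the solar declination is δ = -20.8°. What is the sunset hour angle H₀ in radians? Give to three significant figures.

H₀ = 1.38 rad

cos H₀ = −tan φ · tan δ = −tan(+26.1°) × tan(-20.800°) = 0.1861, so H₀ = 1.3836 rad = 79.28°.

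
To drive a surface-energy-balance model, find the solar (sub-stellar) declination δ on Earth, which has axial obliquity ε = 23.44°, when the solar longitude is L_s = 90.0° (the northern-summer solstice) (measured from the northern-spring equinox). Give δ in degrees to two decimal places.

δ = +23.44°

sin δ = sin ε · sin L_s = sin 23.44° × sin 90.0° = 0.397789.
δ = arcsin(0.397789) = +23.44°.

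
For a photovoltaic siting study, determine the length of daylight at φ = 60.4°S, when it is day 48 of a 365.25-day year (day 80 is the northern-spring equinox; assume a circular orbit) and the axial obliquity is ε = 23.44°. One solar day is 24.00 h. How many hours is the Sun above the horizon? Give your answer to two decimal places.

Solar longitude: λ_s = 360° × (48 − 80)/365.25 = -31.540°, i.e. -31.540° + 360° = 328.460°.
sin δ = sin 23.44° × sin 328.460° = -0.20808, so δ = -12.010°.
cos H₀ = −tan φ · tan δ = −tan(-60.4°) × tan(-12.010°) = -0.3745, so H₀ = 1.9546 rad = 111.99°.
Daylight = 2H₀/(2π) × 24.00 h = (1.9546/π) × 24.00 = 14.93 h.

14.93 h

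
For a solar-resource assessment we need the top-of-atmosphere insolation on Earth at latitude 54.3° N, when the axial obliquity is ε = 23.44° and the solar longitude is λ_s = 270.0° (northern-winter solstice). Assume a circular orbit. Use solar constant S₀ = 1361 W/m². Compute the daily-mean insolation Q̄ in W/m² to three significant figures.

Solar declination: sin δ = sin ε · sin λ_s = sin 23.44° × sin 270.0° = -0.39779, so δ = -23.440°.
cos H₀ = −tan(+54.3°) tan(-23.440°) = 0.6034, H₀ = 0.9231 rad.
Bracket: H₀ sin φ sin δ + cos φ cos δ sin H₀ = 0.9231×0.81208×-0.39779 + 0.58354×0.91748×0.79746 = -0.298196 + 0.426949 = 0.128753.
Q̄ = (S₀/π) × [bracket] = (1361/π) × 0.128753 = 55.78 W/m².

Q̄ ≈ 55.8 W/m²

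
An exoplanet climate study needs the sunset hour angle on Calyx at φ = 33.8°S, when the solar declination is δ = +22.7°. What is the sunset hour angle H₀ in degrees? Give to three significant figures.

H₀ = 73.7°

cos H₀ = −tan φ · tan δ = −tan(-33.8°) × tan(+22.700°) = 0.2800, so H₀ = 1.2870 rad = 73.74°.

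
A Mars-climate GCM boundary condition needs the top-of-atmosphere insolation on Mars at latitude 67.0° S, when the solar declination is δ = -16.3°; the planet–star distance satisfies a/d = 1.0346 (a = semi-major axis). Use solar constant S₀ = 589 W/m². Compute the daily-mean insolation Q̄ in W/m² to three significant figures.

Q̄ ≈ 175 W/m²

cos H₀ = −tan(-67.0°) tan(-16.300°) = -0.6889, H₀ = 2.3308 rad.
Bracket: H₀ sin φ sin δ + cos φ cos δ sin H₀ = 2.3308×-0.92050×-0.28067 + 0.39073×0.95981×0.72486 = 0.602178 + 0.271842 = 0.874020.
Inverse-square distance factor (a/d)² = 1.0346² = 1.070397.
Q̄ = (S₀/π) × 1.070397 × [bracket] = (589/π) × 1.070397 × 0.874020 = 175.4 W/m².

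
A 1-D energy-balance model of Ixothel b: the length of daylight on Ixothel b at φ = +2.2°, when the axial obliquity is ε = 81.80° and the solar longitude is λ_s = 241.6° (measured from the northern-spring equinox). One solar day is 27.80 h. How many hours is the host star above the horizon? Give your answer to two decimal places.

Solar declination: sin δ = sin ε · sin λ_s = sin 81.80° × sin 241.6° = -0.87066, so δ = -60.535°.
cos H₀ = −tan φ · tan δ = −tan(+2.2°) × tan(-60.535°) = 0.0680, so H₀ = 1.5027 rad = 86.10°.
Daylight = 2H₀/(2π) × 27.80 h = (1.5027/π) × 27.80 = 13.30 h.

13.30 h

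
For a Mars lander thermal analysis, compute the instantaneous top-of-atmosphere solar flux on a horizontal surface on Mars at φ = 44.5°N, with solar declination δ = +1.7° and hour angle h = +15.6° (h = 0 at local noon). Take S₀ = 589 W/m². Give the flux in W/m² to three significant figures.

417 W/m²

cos θ_z = sin φ sin δ + cos φ cos δ cos h = 0.020793 + 0.686674 = 0.707467.
Flux = S₀ · cos θ_z = 589 × 0.707467 = 416.7 W/m².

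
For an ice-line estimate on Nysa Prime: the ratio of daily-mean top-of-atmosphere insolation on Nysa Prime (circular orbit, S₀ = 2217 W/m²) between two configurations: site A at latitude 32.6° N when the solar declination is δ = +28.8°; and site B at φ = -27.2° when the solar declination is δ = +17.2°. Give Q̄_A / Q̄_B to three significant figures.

— Configuration A (φ=+32.6°):
cos H₀ = −tan(+32.6°) tan(+28.800°) = -0.3516, H₀ = 1.9301 rad.
Bracket: H₀ sin φ sin δ + cos φ cos δ sin H₀ = 1.9301×0.53877×0.48175 + 0.84245×0.87631×0.93616 = 0.500962 + 0.691118 = 1.192080.
Q̄ = (S₀/π) × [bracket] = (2217/π) × 1.192080 = 841.24 W/m².
— Configuration B (φ=-27.2°):
cos H₀ = −tan(-27.2°) tan(+17.200°) = 0.1591, H₀ = 1.4110 rad.
Bracket: H₀ sin φ sin δ + cos φ cos δ sin H₀ = 1.4110×-0.45710×0.29571 + 0.88942×0.95528×0.98726 = -0.190724 + 0.838821 = 0.648097.
Q̄ = (S₀/π) × [bracket] = (2217/π) × 0.648097 = 457.36 W/m².
Ratio Q̄_A / Q̄_B = 841.24 / 457.36 = 1.839.

Q̄_A / Q̄_B ≈ 1.84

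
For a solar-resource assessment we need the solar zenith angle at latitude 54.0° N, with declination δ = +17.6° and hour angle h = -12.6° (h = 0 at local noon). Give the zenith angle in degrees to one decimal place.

θ_z = 37.7°

cos θ_z = sin φ sin δ + cos φ cos δ cos h = 0.244622 + 0.546778 = 0.791400.
θ_z = arccos(0.791400) = 37.7°.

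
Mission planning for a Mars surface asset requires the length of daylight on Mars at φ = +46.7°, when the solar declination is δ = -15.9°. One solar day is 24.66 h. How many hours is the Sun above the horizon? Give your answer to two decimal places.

9.92 h

cos H₀ = −tan φ · tan δ = −tan(+46.7°) × tan(-15.900°) = 0.3023, so H₀ = 1.2637 rad = 72.41°.
Daylight = 2H₀/(2π) × 24.66 h = (1.2637/π) × 24.66 = 9.92 h.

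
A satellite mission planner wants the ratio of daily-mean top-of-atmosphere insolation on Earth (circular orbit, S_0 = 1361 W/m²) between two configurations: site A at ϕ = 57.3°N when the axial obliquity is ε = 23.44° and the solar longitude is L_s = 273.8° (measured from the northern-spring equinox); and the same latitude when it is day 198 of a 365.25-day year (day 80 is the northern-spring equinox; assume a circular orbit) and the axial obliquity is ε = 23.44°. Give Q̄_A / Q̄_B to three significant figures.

— Configuration A (ϕ=+57.3°):
Solar declination: sin δ = sin ε · sin L_s = sin 23.44° × sin 273.8° = -0.39691, so δ = -23.385°.
cos h₀ = −tan(+57.3°) tan(-23.385°) = 0.6736, h₀ = 0.8317 rad.
Bracket: h₀ sin ϕ sin δ + cos ϕ cos δ sin h₀ = 0.8317×0.84151×-0.39691 + 0.54024×0.91786×0.73911 = -0.277791 + 0.366499 = 0.088708.
Q̄ = (S_0/π) × [bracket] = (1361/π) × 0.088708 = 38.430 W/m².
— Configuration B (ϕ=+57.3°):
Solar longitude: L_s = 360° × (198 − 80)/365.25 = 116.304°.
sin δ = sin 23.44° × sin 116.304° = 0.35660, so δ = +20.892°.
cos h₀ = −tan(+57.3°) tan(+20.892°) = -0.5945, h₀ = 2.2075 rad.
Bracket: h₀ sin ϕ sin δ + cos ϕ cos δ sin h₀ = 2.2075×0.84151×0.35660 + 0.54024×0.93426×0.80406 = 0.662432 + 0.405829 = 1.068261.
Q̄ = (S_0/π) × [bracket] = (1361/π) × 1.068261 = 462.79 W/m².
Ratio Q̄_A / Q̄_B = 38.430 / 462.79 = 0.08304.

Q̄_A / Q̄_B ≈ 0.0830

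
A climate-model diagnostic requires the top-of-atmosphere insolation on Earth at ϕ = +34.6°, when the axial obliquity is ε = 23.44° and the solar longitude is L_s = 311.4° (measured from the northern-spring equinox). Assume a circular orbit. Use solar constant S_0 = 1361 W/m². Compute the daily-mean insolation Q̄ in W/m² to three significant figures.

Q̄ ≈ 233 W/m²

Solar declination: sin δ = sin ε · sin L_s = sin 23.44° × sin 311.4° = -0.29839, so δ = -17.361°.
cos h₀ = −tan(+34.6°) tan(-17.361°) = 0.2157, h₀ = 1.3534 rad.
Bracket: h₀ sin ϕ sin δ + cos ϕ cos δ sin h₀ = 1.3534×0.56784×-0.29839 + 0.82314×0.95445×0.97647 = -0.229317 + 0.767160 = 0.537843.
Q̄ = (S_0/π) × [bracket] = (1361/π) × 0.537843 = 233.0 W/m².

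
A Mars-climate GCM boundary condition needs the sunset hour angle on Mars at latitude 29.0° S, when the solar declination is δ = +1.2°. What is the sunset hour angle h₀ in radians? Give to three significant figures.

h₀ = 1.56 rad

cos h₀ = −tan ϕ · tan δ = −tan(-29.0°) × tan(+1.200°) = 0.0116, so h₀ = 1.5592 rad = 89.33°.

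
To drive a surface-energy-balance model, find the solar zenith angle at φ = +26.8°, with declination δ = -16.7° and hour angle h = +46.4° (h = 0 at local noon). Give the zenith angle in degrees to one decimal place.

cos θ_z = sin φ sin δ + cos φ cos δ cos h = -0.129564 + 0.589582 = 0.460018.
θ_z = arccos(0.460018) = 62.6°.

θ_z = 62.6°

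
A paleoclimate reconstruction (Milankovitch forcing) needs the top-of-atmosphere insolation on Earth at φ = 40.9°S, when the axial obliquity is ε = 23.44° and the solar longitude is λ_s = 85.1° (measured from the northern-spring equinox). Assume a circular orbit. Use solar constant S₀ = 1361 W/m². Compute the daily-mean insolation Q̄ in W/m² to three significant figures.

Q̄ ≈ 145 W/m²

Solar declination: sin δ = sin ε · sin λ_s = sin 23.44° × sin 85.1° = 0.39633, so δ = +23.349°.
cos H₀ = −tan(-40.9°) tan(+23.349°) = 0.3739, H₀ = 1.1875 rad.
Bracket: H₀ sin φ sin δ + cos φ cos δ sin H₀ = 1.1875×-0.65474×0.39633 + 0.75585×0.91811×0.92745 = -0.308148 + 0.643607 = 0.335459.
Q̄ = (S₀/π) × [bracket] = (1361/π) × 0.335459 = 145.3 W/m².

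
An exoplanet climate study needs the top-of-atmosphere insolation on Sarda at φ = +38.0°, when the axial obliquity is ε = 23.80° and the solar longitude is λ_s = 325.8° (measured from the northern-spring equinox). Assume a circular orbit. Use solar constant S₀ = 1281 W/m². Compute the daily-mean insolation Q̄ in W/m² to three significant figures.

Solar declination: sin δ = sin ε · sin λ_s = sin 23.80° × sin 325.8° = -0.22683, so δ = -13.110°.
cos H₀ = −tan(+38.0°) tan(-13.110°) = 0.1820, H₀ = 1.3878 rad.
Bracket: H₀ sin φ sin δ + cos φ cos δ sin H₀ = 1.3878×0.61566×-0.22683 + 0.78801×0.97394×0.98331 = -0.193806 + 0.754665 = 0.560859.
Q̄ = (S₀/π) × [bracket] = (1281/π) × 0.560859 = 228.7 W/m².

Q̄ ≈ 229 W/m²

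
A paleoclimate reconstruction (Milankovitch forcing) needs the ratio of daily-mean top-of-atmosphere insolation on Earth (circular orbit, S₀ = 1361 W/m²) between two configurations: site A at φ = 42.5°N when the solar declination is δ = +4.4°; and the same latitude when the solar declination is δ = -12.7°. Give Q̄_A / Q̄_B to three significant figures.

Q̄_A / Q̄_B ≈ 1.63

— Configuration A (φ=+42.5°):
cos H₀ = −tan(+42.5°) tan(+4.400°) = -0.0705, H₀ = 1.6414 rad.
Bracket: H₀ sin φ sin δ + cos φ cos δ sin H₀ = 1.6414×0.67559×0.07672 + 0.73728×0.99705×0.99751 = 0.085076 + 0.733275 = 0.818351.
Q̄ = (S₀/π) × [bracket] = (1361/π) × 0.818351 = 354.53 W/m².
— Configuration B (φ=+42.5°):
cos H₀ = −tan(+42.5°) tan(-12.700°) = 0.2065, H₀ = 1.3628 rad.
Bracket: H₀ sin φ sin δ + cos φ cos δ sin H₀ = 1.3628×0.67559×-0.21985 + 0.73728×0.97553×0.97845 = -0.202415 + 0.703739 = 0.501324.
Q̄ = (S₀/π) × [bracket] = (1361/π) × 0.501324 = 217.18 W/m².
Ratio Q̄_A / Q̄_B = 354.53 / 217.18 = 1.632.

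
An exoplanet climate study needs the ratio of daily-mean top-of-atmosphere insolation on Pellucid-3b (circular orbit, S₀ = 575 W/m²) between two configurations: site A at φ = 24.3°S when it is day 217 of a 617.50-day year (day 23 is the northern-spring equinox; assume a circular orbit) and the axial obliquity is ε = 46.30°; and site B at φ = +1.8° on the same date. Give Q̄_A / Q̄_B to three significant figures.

Q̄_A / Q̄_B ≈ 0.393

— Configuration A (φ=-24.3°):
Solar longitude: λ_s = 360° × (217 − 23)/617.50 = 113.101°.
sin δ = sin 46.30° × sin 113.101° = 0.66499, so δ = +41.682°.
cos H₀ = −tan(-24.3°) tan(+41.682°) = 0.4020, H₀ = 1.1571 rad.
Bracket: H₀ sin φ sin δ + cos φ cos δ sin H₀ = 1.1571×-0.41151×0.66499 + 0.91140×0.74685×0.91563 = -0.316640 + 0.623250 = 0.306610.
Q̄ = (S₀/π) × [bracket] = (575/π) × 0.306610 = 56.118 W/m².
— Configuration B (φ=+1.8°):
cos H₀ = −tan(+1.8°) tan(+41.682°) = -0.0280, H₀ = 1.5988 rad.
Bracket: H₀ sin φ sin δ + cos φ cos δ sin H₀ = 1.5988×0.03141×0.66499 + 0.99951×0.74685×0.99961 = 0.033395 + 0.746193 = 0.779588.
Q̄ = (S₀/π) × [bracket] = (575/π) × 0.779588 = 142.69 W/m².
Ratio Q̄_A / Q̄_B = 56.118 / 142.69 = 0.3933.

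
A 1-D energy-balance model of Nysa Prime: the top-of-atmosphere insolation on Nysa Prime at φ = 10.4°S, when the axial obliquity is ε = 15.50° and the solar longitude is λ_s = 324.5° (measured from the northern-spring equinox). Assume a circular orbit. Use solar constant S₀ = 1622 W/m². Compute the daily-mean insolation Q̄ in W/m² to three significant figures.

Q̄ ≈ 525 W/m²

Solar declination: sin δ = sin ε · sin λ_s = sin 15.50° × sin 324.5° = -0.15519, so δ = -8.928°.
cos H₀ = −tan(-10.4°) tan(-8.928°) = -0.0288, H₀ = 1.5996 rad.
Bracket: H₀ sin φ sin δ + cos φ cos δ sin H₀ = 1.5996×-0.18052×-0.15519 + 0.98357×0.98789×0.99958 = 0.044813 + 0.971251 = 1.016064.
Q̄ = (S₀/π) × [bracket] = (1622/π) × 1.016064 = 524.6 W/m².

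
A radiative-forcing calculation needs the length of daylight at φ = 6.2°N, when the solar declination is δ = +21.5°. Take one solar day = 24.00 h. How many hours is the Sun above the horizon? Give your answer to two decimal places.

cos H₀ = −tan φ · tan δ = −tan(+6.2°) × tan(+21.500°) = -0.0428, so H₀ = 1.6136 rad = 92.45°.
Daylight = 2H₀/(2π) × 24.00 h = (1.6136/π) × 24.00 = 12.33 h.

12.33 h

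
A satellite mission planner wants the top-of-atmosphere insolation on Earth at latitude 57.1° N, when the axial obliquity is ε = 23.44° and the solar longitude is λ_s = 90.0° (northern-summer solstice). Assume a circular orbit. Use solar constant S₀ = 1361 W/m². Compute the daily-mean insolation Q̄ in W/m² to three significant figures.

Solar declination: sin δ = sin ε · sin λ_s = sin 23.44° × sin 90.0° = 0.39779, so δ = +23.440°.
cos H₀ = −tan(+57.1°) tan(+23.440°) = -0.6702, H₀ = 2.3053 rad.
Bracket: H₀ sin φ sin δ + cos φ cos δ sin H₀ = 2.3053×0.83962×0.39779 + 0.54317×0.91748×0.74219 = 0.769953 + 0.369869 = 1.139822.
Q̄ = (S₀/π) × [bracket] = (1361/π) × 1.139822 = 493.8 W/m².

Q̄ ≈ 494 W/m²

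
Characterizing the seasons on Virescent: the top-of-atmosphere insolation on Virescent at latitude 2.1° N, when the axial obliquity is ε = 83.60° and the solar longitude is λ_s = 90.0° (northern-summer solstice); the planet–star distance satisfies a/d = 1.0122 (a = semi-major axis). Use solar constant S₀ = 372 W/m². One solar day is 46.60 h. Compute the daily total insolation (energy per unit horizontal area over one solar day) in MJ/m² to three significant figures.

3.55 MJ/m²

Solar declination: sin δ = sin ε · sin λ_s = sin 83.60° × sin 90.0° = 0.99377, so δ = +83.600°.
cos H₀ = −tan(+2.1°) tan(+83.600°) = -0.3269, H₀ = 1.9038 rad.
Bracket: H₀ sin φ sin δ + cos φ cos δ sin H₀ = 1.9038×0.03664×0.99377 + 0.99933×0.11147×0.94506 = 0.069321 + 0.105275 = 0.174596.
Inverse-square distance factor (a/d)² = 1.0122² = 1.024549.
Q̄ = (S₀/π) × 1.024549 × [bracket] = (372/π) × 1.024549 × 0.174596 = 21.182 W/m².
Daily total = Q̄ × 46.60 h × 3600 s/h = 21.182 × 46.60 × 3600 / 10⁶ = 3.553 MJ/m².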